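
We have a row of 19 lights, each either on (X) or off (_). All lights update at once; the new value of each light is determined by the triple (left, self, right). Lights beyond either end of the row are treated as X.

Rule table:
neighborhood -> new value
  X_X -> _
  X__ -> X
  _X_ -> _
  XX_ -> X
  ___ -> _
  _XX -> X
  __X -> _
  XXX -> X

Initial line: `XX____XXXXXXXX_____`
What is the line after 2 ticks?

XXXX__XXXXXXXXXX___

XXX___XXXXXXXXX____
XXXX__XXXXXXXXXX___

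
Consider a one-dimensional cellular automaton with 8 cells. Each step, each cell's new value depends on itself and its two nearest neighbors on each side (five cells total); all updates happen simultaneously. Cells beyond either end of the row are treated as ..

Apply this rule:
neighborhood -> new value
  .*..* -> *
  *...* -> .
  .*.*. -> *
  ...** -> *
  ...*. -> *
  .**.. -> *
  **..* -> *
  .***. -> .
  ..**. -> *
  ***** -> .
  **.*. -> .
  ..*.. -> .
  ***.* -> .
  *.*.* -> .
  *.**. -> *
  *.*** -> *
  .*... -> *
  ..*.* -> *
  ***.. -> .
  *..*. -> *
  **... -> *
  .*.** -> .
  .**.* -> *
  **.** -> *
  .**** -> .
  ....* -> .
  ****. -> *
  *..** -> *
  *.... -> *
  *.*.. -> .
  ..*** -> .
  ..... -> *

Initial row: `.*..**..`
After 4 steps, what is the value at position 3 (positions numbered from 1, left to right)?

*.******
*.*...*.
**.*.*.*
**..*.*.
position 3 holds .

.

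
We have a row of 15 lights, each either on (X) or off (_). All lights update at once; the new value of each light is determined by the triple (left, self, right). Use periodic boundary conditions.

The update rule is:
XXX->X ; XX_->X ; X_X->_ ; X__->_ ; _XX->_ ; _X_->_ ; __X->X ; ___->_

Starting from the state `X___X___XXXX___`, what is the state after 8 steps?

___X___X_XXX__X
__X___X___XX_X_
_X___X___X_X___
X___X___X______
___X___X______X
__X___X______X_
_X___X______X__
X___X______X___

X___X______X___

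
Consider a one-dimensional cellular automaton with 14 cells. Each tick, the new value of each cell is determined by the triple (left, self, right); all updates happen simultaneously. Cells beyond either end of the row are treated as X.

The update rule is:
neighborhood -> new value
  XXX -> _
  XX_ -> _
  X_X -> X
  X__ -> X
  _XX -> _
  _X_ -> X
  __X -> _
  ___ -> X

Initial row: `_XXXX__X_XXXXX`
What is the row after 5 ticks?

tick 1: X____X_XX_____
tick 2: _XXX_XX__XXXX_
tick 3: X___X__X_____X
tick 4: _XX_XX_XXXXX__
tick 5: X__X__X_____X_

X__X__X_____X_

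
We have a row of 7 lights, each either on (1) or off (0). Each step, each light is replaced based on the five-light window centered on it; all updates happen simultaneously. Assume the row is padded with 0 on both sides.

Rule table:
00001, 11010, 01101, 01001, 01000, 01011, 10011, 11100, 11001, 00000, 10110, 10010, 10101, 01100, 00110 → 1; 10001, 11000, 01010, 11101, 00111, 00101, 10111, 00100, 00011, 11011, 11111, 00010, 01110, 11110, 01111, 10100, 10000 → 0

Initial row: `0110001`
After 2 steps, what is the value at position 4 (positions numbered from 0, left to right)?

0

step 1: 0110000
step 2: 0110011
position 4 holds 0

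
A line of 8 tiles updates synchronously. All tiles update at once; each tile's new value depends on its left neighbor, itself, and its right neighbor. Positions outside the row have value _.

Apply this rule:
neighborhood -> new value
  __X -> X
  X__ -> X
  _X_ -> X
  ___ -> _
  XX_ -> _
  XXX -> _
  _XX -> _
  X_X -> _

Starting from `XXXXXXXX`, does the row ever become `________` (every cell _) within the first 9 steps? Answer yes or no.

________
all cells are _ at step 1

yes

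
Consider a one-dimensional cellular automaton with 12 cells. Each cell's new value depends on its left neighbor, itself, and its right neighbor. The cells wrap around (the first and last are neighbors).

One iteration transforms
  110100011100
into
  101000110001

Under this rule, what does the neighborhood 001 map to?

1

At position 6 the neighborhood is 001; the next row has 1 there.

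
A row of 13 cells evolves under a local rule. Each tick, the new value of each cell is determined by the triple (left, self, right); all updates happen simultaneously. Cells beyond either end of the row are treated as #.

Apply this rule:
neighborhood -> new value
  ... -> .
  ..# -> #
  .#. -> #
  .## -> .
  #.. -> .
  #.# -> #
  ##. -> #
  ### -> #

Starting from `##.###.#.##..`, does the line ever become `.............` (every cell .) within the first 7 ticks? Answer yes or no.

no

tick 1: ###.#####.#.#
tick 2: ####.#######.
tick 3: #####.#######
tick 4: ######.######
tick 5: #######.#####
tick 6: ########.####
tick 7: #########.###
tick 7 is #########.###, still not uniform .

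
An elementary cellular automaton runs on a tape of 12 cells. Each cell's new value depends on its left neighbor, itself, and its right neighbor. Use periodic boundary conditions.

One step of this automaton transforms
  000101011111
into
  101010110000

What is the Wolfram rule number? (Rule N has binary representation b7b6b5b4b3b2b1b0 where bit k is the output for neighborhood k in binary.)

position 8: 111 → 0  (bit 7 = 0)
position 11: 110 → 0  (bit 6 = 0)
position 4: 101 → 1  (bit 5 = 1)
position 0: 100 → 1  (bit 4 = 1)
position 7: 011 → 1  (bit 3 = 1)
position 3: 010 → 0  (bit 2 = 0)
position 2: 001 → 1  (bit 1 = 1)
position 1: 000 → 0  (bit 0 = 0)
bits b7..b0 = 00111010 = 58

58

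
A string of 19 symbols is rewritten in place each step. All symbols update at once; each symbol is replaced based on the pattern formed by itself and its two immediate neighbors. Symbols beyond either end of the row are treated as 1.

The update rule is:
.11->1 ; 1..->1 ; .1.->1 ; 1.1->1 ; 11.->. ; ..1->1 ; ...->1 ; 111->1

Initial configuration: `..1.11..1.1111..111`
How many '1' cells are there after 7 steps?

11111.1111111.11111
1111.1111111.111111
111.1111111.1111111
11.1111111.11111111
1.1111111.111111111
.1111111.1111111111
1111111.11111111111
count of 1: 18

18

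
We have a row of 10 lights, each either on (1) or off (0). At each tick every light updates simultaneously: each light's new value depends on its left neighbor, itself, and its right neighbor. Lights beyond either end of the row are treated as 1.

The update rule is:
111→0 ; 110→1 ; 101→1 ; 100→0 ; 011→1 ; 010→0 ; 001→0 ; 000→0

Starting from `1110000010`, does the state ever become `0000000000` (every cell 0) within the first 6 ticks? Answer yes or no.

0010000001
0000000001
0000000001  (fixed point — unchanged through tick 6)
tick 6 is 0000000001, still not uniform 0

no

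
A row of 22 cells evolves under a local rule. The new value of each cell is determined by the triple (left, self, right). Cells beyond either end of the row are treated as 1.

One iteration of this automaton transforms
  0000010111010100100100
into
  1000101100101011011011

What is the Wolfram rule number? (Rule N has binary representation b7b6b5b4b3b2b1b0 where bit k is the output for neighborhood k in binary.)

58

position 8: 111 → 0  (bit 7 = 0)
position 9: 110 → 0  (bit 6 = 0)
position 6: 101 → 1  (bit 5 = 1)
position 0: 100 → 1  (bit 4 = 1)
position 7: 011 → 1  (bit 3 = 1)
position 5: 010 → 0  (bit 2 = 0)
position 4: 001 → 1  (bit 1 = 1)
position 1: 000 → 0  (bit 0 = 0)
bits b7..b0 = 00111010 = 58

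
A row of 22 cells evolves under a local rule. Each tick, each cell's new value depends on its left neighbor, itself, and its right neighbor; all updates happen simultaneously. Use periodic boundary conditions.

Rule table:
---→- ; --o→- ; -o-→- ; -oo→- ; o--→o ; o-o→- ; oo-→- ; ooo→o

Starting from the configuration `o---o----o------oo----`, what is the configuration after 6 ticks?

-o----o---o----o------

tick 1: -o---o----o-------o---
tick 2: --o---o----o-------o--
tick 3: ---o---o----o-------o-
tick 4: ----o---o----o-------o
tick 5: o----o---o----o-------
tick 6: -o----o---o----o------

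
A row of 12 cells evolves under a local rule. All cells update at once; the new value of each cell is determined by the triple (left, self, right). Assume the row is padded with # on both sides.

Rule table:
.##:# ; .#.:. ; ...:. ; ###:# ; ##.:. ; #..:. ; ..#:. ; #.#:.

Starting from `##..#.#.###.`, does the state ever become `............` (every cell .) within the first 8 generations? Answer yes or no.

#.......##..
........#...
............
all cells are . at generation 3

yes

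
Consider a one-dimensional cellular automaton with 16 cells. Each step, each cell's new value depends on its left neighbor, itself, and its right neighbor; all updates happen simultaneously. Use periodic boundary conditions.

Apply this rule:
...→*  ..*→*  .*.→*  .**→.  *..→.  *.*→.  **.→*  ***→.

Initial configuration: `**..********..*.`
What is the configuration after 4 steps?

.*.*.......*.**.
**.*.*******..*.
.*.*.......*.**.  (repeats step 1; period 2)
step 4: **.*.*******..*.

**.*.*******..*.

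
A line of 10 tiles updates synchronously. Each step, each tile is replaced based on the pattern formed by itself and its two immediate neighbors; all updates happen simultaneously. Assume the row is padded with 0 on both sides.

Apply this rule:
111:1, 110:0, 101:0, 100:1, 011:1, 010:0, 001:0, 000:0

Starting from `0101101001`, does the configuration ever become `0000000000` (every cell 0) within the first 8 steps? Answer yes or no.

step 1: 0001000100
step 2: 0000100010
step 3: 0000010001
step 4: 0000001000
step 5: 0000000100
step 6: 0000000010
step 7: 0000000001
step 8: 0000000000
all cells are 0 at step 8

yes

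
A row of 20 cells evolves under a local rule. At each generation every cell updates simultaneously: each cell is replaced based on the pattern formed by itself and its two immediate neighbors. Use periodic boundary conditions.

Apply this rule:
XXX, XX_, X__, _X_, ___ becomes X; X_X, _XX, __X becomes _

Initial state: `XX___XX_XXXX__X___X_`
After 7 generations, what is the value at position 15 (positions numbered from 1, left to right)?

_

_XXX__X__XXXX_XXX_X_
__XXX_XX__XXX__XX_XX
X__XX__XX__XXX__X__X
XX__XX__XX__XXX_XX__
_XX__XX__XX__XX__XX_
__XX__XX__XX__XX__XX
X__XX__XX__XX__XX__X
position 15 holds _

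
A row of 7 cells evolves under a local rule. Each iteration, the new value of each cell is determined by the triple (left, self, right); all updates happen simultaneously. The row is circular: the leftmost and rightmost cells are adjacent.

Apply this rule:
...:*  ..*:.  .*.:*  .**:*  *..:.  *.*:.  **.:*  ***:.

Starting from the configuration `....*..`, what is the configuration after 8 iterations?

..*.*.*

***.*.*
..*.*.*
..*.*.*  (fixed point — unchanged through iteration 8)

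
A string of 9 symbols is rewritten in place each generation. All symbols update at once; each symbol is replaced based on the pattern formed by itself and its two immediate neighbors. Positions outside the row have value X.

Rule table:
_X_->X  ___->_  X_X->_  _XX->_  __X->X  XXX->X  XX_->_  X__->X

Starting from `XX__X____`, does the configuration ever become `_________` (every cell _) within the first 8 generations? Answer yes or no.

no

X_XXXX__X
___XX_XX_
X_X______
__XX____X
XX__X__X_
X_XXXXXX_
___XXXX__
X_X_XX_XX
generation 8 is X_X_XX_XX, still not uniform _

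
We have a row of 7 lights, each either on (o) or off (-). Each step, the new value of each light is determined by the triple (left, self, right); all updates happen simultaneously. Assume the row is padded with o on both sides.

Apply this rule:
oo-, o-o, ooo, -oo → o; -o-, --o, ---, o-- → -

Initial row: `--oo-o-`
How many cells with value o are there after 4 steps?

--ooo-o
--ooooo
--ooooo  (fixed point — unchanged through step 4)
count of o: 5

5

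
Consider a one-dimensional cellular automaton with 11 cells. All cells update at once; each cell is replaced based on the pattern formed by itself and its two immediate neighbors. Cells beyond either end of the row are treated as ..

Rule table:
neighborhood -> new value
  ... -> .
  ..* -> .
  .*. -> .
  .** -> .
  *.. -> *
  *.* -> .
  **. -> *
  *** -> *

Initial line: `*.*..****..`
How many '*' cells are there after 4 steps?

3

...*..****.
....*..****
.....*..***
......*..**
count of *: 3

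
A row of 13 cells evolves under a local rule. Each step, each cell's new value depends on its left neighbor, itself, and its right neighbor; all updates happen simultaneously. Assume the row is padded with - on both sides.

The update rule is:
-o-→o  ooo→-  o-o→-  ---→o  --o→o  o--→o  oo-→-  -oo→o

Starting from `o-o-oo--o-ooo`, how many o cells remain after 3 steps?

step 1: o-o-o-ooo-o--
step 2: o-o-o-o---ooo
step 3: o-o-o-ooooo--
count of o: 8

8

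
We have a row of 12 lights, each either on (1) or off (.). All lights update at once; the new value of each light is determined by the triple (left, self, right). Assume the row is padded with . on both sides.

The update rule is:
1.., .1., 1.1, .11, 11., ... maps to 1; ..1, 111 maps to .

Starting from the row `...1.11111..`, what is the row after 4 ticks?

tick 1: 11.111...111
tick 2: 1111.111.1.1
tick 3: 1..111.11111
tick 4: 11.1.111...1

11.1.111...1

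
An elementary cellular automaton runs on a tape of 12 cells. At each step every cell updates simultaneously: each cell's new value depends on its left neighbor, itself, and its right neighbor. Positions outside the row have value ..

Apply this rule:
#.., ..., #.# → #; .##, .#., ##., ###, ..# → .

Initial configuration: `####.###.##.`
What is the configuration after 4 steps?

##..##..#...

step 1: ....#...#..#
step 2: ###..##..#..
step 3: ...#...#..##
step 4: ##..##..#...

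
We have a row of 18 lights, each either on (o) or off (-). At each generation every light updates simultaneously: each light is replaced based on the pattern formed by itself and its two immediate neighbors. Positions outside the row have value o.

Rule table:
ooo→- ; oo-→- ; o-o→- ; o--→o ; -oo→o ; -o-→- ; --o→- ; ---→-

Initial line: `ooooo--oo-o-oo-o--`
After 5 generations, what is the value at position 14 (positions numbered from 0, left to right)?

generation 1: -----o-o----o---o-
generation 2: o-------o----o----
generation 3: -o-------o----o---
generation 4: --o-------o----o--
generation 5: o--o-------o----o-
position 14 holds -

-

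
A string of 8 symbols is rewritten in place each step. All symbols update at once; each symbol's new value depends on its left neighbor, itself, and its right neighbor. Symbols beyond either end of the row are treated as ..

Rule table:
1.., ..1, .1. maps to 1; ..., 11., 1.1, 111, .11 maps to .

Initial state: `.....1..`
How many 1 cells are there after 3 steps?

....111.
...1...1
..111.11
count of 1: 5

5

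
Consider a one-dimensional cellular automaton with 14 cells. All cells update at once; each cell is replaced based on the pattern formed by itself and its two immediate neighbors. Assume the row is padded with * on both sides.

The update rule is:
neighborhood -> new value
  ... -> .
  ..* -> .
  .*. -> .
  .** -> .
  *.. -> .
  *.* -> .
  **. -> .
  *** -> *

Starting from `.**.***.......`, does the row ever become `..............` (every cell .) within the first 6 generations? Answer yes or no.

yes

.....*........
..............
all cells are . at generation 2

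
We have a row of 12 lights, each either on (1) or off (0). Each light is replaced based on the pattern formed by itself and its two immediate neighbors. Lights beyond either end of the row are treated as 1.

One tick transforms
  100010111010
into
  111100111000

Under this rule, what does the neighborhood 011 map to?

At position 6 the neighborhood is 011; the next row has 1 there.

1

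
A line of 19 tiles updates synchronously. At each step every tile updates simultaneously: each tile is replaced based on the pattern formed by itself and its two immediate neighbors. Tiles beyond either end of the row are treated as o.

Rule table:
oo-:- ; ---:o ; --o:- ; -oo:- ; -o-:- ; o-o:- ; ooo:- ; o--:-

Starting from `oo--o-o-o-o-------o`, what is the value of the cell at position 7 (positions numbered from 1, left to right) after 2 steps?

o

------------ooooo--
-oooooooooo--------
position 7 holds o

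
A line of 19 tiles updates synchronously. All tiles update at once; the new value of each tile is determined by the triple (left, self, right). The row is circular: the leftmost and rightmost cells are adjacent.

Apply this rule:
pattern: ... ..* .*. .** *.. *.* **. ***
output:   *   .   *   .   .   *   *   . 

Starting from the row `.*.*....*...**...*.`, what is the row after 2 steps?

...**.*****..*****.

step 1: .***.**.*.*..*.*.*.
step 2: ...**.*****..*****.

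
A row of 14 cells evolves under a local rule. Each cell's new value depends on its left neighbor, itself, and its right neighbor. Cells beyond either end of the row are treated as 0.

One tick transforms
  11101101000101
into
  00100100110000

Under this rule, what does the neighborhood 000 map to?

At position 9 the neighborhood is 000; the next row has 1 there.

1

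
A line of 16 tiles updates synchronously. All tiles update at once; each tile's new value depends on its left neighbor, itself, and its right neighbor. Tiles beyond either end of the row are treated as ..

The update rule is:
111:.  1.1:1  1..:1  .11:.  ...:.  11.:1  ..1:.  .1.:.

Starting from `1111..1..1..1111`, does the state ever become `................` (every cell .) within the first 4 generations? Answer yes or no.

no

...11..1..1....1
....11..1..1....
.....11..1..1...
......11..1..1..
generation 4 is ......11..1..1.., still not uniform .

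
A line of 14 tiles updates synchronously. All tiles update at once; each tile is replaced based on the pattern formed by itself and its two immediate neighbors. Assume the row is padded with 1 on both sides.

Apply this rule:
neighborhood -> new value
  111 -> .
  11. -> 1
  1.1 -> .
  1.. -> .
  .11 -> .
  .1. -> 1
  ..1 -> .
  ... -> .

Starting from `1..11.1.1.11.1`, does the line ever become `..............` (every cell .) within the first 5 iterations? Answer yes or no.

1...1.1.1..1..
1...1.1.1..1..  (fixed point — unchanged through iteration 5)
iteration 5 is 1...1.1.1..1.., still not uniform .

no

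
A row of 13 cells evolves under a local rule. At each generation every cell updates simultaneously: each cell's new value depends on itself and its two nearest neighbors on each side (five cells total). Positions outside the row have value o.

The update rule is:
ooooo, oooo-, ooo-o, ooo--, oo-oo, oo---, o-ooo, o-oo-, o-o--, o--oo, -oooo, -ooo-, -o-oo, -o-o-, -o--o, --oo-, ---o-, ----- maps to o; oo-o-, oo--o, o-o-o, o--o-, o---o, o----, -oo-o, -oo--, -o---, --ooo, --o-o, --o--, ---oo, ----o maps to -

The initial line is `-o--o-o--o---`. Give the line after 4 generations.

ooo---ooooooo

generation 1: -oo--ooo-----
generation 2: oo--o-ooo-o--
generation 3: oo---oooo-ooo
generation 4: ooo---ooooooo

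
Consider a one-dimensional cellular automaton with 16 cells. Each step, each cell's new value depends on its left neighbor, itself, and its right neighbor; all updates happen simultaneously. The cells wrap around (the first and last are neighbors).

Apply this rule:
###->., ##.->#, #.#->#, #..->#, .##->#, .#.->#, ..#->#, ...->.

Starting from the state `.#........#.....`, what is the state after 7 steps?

###......###....
#.##....##.##..#
#####..#########
....####........
...##..##.......
..########......
.##......##.....

.##......##.....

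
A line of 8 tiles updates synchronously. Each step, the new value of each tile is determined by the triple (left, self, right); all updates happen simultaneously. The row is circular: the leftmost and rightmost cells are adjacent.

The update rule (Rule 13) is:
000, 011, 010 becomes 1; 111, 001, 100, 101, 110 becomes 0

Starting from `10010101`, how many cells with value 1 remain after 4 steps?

00010101
01010101
01010101  (fixed point — unchanged through step 4)
count of 1: 4

4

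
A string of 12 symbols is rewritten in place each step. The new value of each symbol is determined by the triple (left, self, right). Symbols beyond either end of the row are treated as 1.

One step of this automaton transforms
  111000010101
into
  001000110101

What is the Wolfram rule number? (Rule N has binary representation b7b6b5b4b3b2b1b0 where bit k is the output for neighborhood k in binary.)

position 0: 111 → 0  (bit 7 = 0)
position 2: 110 → 1  (bit 6 = 1)
position 8: 101 → 0  (bit 5 = 0)
position 3: 100 → 0  (bit 4 = 0)
position 11: 011 → 1  (bit 3 = 1)
position 7: 010 → 1  (bit 2 = 1)
position 6: 001 → 1  (bit 1 = 1)
position 4: 000 → 0  (bit 0 = 0)
bits b7..b0 = 01001110 = 78

78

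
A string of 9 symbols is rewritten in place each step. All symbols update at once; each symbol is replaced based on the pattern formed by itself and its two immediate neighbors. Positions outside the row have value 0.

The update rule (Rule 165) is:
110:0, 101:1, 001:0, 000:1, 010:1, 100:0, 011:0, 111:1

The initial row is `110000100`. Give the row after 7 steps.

000110101
110001111
000100110
110100000
001101111
100010110
101011000

101011000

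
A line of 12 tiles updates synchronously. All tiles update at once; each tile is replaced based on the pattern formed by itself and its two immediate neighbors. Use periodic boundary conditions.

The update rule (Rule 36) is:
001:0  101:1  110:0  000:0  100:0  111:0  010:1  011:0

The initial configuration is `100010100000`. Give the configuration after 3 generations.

100011100000
100000000000
100000000000

100000000000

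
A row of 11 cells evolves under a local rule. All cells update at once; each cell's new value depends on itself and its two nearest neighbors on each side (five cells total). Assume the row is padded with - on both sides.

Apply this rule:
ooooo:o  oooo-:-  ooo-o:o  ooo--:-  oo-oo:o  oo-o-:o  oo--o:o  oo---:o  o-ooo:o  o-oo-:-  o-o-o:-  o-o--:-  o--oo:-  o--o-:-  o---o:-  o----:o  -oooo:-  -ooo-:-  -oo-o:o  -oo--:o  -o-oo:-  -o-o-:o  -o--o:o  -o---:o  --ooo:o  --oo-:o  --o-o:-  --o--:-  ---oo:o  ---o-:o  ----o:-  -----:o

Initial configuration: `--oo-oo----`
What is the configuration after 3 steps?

step 1: -oooo-ooooo
step 2: oo--ooo-o--
step 3: ooo-o-oo-oo

ooo-o-oo-oo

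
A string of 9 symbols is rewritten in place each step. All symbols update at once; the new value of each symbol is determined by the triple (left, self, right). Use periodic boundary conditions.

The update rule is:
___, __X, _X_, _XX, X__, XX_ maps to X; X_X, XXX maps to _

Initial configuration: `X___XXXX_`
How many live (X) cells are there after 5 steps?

6

XXXXX__X_
X___XXXX_  (repeats step 0; period 2)
step 5: XXXXX__X_
count of X: 6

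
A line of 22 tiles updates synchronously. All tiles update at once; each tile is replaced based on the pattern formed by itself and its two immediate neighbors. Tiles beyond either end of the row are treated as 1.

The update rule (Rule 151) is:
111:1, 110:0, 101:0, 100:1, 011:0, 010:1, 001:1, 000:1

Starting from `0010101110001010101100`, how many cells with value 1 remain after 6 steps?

17

1110100101111010100011
1100111100110010111101
1011011011001110011000
0000000000110101100111
1111111111000100011011
1111111110111111100001
count of 1: 17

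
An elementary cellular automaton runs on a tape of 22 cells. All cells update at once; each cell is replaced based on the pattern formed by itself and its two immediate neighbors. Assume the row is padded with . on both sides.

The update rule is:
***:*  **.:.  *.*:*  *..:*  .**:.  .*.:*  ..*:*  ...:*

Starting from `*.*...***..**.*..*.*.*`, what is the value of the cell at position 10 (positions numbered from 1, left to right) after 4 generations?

.

generation 1: ******.*.**..*********
generation 2: .****.***..**.*******.
generation 3: *.**.*.*.**..*.*****.*
generation 4: **..*****..****.***.**
position 10 holds .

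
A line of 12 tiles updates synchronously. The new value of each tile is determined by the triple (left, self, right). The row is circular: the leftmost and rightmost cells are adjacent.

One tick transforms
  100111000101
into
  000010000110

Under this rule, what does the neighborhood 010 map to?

At position 9 the neighborhood is 010; the next row has 1 there.

1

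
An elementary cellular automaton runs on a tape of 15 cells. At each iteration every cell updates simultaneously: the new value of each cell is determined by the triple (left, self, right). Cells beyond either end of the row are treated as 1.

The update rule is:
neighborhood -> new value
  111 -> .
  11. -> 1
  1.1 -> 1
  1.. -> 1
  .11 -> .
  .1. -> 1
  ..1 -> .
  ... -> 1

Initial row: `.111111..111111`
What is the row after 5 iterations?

iteration 1: 1.....11.......
iteration 2: 11111..1111111.
iteration 3: ....11.......11
iteration 4: 111..1111111...
iteration 5: ..11.......111.

..11.......111.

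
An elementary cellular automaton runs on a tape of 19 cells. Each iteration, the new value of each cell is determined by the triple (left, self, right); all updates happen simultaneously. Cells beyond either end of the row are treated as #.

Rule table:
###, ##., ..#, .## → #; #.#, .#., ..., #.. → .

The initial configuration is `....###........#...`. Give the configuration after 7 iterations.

.######.#...#######

...####.......#...#
..#####......#...##
.######.....#...###
.######....#...####
.######...#...#####
.######..#...######
.######.#...#######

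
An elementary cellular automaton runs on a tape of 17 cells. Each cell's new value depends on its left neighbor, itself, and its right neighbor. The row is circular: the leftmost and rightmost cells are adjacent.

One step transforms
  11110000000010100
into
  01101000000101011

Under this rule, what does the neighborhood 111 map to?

1

At position 1 the neighborhood is 111; the next row has 1 there.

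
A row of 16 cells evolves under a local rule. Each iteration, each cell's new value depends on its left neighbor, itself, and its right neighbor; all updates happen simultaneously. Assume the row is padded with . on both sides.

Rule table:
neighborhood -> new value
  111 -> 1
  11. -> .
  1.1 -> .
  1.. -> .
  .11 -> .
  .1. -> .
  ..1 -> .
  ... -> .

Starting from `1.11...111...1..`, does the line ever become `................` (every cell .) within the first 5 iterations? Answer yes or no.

iteration 1: ........1.......
iteration 2: ................
all cells are . at iteration 2

yes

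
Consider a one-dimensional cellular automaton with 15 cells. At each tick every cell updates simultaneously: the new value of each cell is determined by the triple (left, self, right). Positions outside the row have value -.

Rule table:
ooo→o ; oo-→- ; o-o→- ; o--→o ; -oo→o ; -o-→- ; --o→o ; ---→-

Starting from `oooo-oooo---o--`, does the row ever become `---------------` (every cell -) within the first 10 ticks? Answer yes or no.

ooo--ooo-o-o-o-
oo-oooo-------o
o--ooo-o-----o-
-oooo---o---o-o
oooo-o-o-o-o---
ooo---------o--
oo-o-------o-o-
o---o-----o---o
-o-o-o---o-o-o-
o-----o-o-----o
tick 10 is o-----o-o-----o, still not uniform -

no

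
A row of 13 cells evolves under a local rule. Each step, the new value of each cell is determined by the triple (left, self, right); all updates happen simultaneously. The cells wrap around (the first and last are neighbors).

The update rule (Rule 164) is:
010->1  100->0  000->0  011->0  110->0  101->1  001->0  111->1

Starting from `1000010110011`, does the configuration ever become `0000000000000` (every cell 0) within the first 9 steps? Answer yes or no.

no

0000011000001
0000000000001
0000000000001  (fixed point — unchanged through step 9)
step 9 is 0000000000001, still not uniform 0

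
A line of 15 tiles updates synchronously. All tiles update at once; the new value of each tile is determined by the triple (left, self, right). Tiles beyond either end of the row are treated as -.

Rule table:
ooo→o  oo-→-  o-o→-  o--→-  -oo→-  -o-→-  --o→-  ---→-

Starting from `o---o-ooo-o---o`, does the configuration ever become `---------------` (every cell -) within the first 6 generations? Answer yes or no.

yes

-------o-------
---------------
all cells are - at generation 2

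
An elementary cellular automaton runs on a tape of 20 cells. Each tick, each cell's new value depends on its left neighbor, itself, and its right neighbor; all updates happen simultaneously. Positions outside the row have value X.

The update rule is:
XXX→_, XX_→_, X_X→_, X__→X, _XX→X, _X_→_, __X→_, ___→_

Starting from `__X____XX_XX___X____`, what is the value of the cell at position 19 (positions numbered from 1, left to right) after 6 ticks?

X__X___X__X_X___X___
_X__X___X____X___X__
__X__X___X____X___X_
X__X__X___X____X____
_X__X__X___X____X___
__X__X__X___X____X__
position 19 holds _

_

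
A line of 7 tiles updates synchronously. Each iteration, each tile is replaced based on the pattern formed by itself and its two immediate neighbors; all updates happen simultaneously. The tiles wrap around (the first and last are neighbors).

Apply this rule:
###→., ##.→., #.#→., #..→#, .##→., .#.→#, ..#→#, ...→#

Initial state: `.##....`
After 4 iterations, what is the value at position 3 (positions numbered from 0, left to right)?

.

iteration 1: #..####
iteration 2: .##....  (repeats iteration 0; period 2)
iteration 4: .##....
position 3 holds .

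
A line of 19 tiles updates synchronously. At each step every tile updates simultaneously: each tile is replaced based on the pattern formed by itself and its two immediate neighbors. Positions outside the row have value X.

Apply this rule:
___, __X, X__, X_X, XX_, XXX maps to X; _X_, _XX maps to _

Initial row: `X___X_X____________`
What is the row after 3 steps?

XXXXXX_X_XXXXXXXXXX

XXXX_X_XXXXXXXXXXXX
XXXXX_X_XXXXXXXXXXX
XXXXXX_X_XXXXXXXXXX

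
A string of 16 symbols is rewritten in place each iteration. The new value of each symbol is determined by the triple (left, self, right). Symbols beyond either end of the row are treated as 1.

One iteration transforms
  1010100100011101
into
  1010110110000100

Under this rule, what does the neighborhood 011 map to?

At position 11 the neighborhood is 011; the next row has 0 there.

0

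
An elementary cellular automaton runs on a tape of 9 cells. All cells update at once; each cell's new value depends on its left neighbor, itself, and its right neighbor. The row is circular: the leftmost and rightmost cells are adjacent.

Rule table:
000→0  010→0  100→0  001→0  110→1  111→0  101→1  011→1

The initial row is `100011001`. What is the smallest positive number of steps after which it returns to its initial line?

100011001

1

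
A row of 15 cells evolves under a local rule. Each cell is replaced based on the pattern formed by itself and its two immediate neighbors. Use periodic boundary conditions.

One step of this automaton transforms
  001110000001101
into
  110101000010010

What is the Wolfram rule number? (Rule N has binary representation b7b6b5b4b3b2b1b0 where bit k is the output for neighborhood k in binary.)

178

position 3: 111 → 1  (bit 7 = 1)
position 4: 110 → 0  (bit 6 = 0)
position 13: 101 → 1  (bit 5 = 1)
position 0: 100 → 1  (bit 4 = 1)
position 2: 011 → 0  (bit 3 = 0)
position 14: 010 → 0  (bit 2 = 0)
position 1: 001 → 1  (bit 1 = 1)
position 6: 000 → 0  (bit 0 = 0)
bits b7..b0 = 10110010 = 178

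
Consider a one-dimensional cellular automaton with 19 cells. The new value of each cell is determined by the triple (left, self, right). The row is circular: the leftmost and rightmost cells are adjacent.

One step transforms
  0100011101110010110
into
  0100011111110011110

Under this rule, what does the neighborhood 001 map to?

At position 0 the neighborhood is 001; the next row has 0 there.

0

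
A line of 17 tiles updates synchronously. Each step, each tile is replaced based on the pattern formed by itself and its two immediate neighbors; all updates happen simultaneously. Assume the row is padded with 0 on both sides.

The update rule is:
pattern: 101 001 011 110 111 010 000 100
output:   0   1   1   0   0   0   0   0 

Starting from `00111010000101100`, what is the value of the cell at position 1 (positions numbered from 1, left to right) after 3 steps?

1

01100000001001000
11000000010010000
10000000100100000
position 1 holds 1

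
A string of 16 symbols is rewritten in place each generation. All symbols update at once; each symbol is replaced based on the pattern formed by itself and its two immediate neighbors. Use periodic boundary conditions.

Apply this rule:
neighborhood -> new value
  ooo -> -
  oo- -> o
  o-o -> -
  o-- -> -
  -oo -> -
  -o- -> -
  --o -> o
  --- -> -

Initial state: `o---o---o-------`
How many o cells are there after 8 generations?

---o---o-------o
--o---o-------o-
-o---o-------o--
o---o-------o---
---o-------o---o
--o-------o---o-
-o-------o---o--
o-------o---o---
count of o: 3

3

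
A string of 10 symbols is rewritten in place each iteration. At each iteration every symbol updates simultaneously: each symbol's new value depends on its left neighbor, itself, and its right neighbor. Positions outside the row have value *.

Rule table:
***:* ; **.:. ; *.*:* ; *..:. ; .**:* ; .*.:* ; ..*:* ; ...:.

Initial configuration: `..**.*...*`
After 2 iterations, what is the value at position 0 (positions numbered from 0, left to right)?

.**.**..**
**.**..***
position 0 holds *

*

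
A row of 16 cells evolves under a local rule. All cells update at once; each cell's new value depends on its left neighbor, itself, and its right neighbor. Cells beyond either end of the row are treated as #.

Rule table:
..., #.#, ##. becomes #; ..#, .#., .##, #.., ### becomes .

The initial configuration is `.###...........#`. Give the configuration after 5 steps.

.#....####..#.##

#..#.#########..
#...#........#..
#.#...######....
##..#......#.##.
.#....####..#.##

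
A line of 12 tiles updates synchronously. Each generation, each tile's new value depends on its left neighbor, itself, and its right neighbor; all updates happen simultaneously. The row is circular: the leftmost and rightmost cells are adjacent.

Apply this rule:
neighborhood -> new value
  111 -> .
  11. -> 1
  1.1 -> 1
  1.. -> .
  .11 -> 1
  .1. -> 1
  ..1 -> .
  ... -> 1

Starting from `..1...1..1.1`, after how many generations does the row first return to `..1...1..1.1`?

6

generation 1: ..1.1.1..111
generation 2: ..11111..1.1
generation 3: ..1...1..111
generation 4: ..1.1.1..1.1
generation 5: ..11111..111
generation 6: ..1...1..1.1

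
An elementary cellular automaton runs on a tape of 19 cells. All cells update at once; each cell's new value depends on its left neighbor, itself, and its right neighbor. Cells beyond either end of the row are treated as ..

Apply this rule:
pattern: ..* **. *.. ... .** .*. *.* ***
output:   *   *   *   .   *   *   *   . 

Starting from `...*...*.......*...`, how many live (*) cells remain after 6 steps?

18

step 1: ..***.***.....***..
step 2: .**.***.**...**.**.
step 3: *****.*****.*******
step 4: *...***...***.....*
step 5: **.**.**.**.**...**
step 6: ***************.***
count of *: 18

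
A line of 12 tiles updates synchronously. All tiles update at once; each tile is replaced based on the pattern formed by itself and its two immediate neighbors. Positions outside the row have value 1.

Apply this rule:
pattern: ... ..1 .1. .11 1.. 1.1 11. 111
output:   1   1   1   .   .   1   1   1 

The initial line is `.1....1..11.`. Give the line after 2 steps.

11.1111.1.11
111.111111.1

111.111111.1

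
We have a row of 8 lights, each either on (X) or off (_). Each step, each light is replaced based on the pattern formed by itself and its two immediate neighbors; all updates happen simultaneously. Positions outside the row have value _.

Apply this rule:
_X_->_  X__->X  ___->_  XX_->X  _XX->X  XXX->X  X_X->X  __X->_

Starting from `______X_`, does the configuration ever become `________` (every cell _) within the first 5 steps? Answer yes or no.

_______X
________
all cells are _ at step 2

yes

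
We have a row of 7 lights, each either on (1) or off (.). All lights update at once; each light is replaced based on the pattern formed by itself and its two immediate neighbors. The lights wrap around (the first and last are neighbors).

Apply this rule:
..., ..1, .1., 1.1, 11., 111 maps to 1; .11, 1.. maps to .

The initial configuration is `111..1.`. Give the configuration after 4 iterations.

iteration 1: .11.111
iteration 2: 1.11.11
iteration 3: 11.11.1
iteration 4: 111.11.

111.11.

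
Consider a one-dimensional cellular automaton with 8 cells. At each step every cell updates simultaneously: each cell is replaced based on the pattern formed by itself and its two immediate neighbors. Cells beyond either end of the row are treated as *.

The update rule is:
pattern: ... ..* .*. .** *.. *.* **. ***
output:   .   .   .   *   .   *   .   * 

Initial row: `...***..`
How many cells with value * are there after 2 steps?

1

...**...
...*....
count of *: 1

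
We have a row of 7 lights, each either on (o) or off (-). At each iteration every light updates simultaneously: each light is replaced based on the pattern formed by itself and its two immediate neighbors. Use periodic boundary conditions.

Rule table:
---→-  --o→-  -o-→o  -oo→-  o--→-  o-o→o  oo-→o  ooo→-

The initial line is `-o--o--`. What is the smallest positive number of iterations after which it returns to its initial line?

1

-o--o--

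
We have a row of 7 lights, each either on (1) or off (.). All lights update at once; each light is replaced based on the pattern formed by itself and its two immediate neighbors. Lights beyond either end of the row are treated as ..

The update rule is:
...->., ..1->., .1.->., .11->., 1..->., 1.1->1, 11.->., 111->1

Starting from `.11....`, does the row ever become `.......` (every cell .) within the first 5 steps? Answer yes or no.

.......
all cells are . at step 1

yes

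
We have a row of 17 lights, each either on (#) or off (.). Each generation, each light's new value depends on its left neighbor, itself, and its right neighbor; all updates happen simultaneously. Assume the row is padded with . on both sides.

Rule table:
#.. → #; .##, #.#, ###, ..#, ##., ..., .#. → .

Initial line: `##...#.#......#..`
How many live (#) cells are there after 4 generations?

..#.....#......#.
...#.....#......#
....#.....#......
.....#.....#.....
count of #: 2

2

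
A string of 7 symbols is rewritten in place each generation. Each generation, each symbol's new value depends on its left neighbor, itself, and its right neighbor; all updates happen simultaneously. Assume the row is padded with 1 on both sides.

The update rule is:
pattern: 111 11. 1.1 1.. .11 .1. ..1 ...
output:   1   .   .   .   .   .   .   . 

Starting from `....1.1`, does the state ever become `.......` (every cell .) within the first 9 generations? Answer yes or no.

.......
all cells are . at generation 1

yes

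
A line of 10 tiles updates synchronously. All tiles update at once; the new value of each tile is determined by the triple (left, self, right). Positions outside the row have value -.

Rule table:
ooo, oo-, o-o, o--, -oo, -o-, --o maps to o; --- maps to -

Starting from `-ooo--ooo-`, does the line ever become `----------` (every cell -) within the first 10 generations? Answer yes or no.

oooooooooo
oooooooooo  (fixed point — unchanged through generation 10)
generation 10 is oooooooooo, still not uniform -

no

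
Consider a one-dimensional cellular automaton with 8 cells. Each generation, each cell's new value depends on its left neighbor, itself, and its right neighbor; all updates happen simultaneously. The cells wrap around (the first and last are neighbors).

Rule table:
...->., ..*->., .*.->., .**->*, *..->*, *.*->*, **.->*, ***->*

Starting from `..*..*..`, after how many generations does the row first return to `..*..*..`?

8

...*..*.
....*..*
*....*..
.*....*.
..*....*
*..*....
.*..*...
..*..*..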